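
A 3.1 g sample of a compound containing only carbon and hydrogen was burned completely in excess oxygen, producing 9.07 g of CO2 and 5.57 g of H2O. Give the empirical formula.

mol C = 9.07 / 44.01 = 0.2061; mass C = 0.2061 × 12.01 = 2.475 g
mol H = 2 × (5.57 / 18.02) = 0.6182; mass H = 0.6182 × 1.008 = 0.6231 g
Smallest is C at 0.2061 mol; normalising gives C 1.000, H 3.000
Ratio ≈ 1:3, so the empirical formula is CH3

CH3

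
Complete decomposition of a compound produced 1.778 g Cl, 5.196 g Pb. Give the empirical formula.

Cl: 1.778 g ÷ 35.45 g/mol = 0.05016 mol
Pb: 5.196 g ÷ 207.2 g/mol = 0.02508 mol
Divide by the smallest (0.02508 mol Pb): Cl 2.000, Pb 1.000
→ Cl2Pb

Cl2Pb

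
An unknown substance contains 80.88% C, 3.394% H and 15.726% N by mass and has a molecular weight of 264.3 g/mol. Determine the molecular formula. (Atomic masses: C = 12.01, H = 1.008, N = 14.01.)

Assume 100 g: 80.88 g C, 3.394 g H, 15.726 g N.
Moles — C: 80.88 / 12.01 = 6.734 mol; H: 3.394 / 1.008 = 3.367 mol; N: 15.726 / 14.01 = 1.122 mol
Ratios (÷ 1.122): C 6.000, H 3.000, N 1.000
Ratio ≈ 6:3:1, so the empirical formula is C6H3N
Empirical-formula mass = 89.09 g/mol
n = 264.3 / 89.09 = 2.97 ≈ 3
Molecular formula = (C6H3N)×3 = C18H9N3

C18H9N3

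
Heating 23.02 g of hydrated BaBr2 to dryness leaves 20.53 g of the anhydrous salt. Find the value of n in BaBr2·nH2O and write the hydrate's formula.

BaBr2·2H2O

Mass of water lost = 23.02 − 20.53 = 2.49 g → 2.49 / 18.02 = 0.1382 mol H2O
Molar mass of BaBr2 = 297.13 g/mol → mol BaBr2 = 20.53 / 297.13 = 0.06909
n = 0.1382 / 0.06909 = 2.00 ≈ 2 → BaBr2·2H2O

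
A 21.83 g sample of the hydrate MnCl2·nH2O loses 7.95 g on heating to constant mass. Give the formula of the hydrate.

Mass of anhydrous MnCl2 = 21.83 − 7.95 = 13.88 g
mol H2O = 7.95 / 18.02 = 0.4412
Molar mass of MnCl2 = 125.84 g/mol → mol MnCl2 = 13.88 / 125.84 = 0.1103
n = 0.4412 / 0.1103 = 4.00 ≈ 4 → MnCl2·4H2O

MnCl2·4H2O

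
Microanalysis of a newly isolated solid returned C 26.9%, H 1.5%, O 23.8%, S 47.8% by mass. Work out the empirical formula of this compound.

C3H2O2S2

Assume 100 g: 26.9 g C, 1.5 g H, 23.8 g O, 47.8 g S.
Moles — C: 26.9 / 12.01 = 2.24 mol; H: 1.5 / 1.008 = 1.488 mol; O: 23.8 / 16.00 = 1.488 mol; S: 47.8 / 32.07 = 1.49 mol
Smallest is O at 1.488 mol; normalising gives C 1.506, H 1.000, O 1.000, S 1.002
×2: C 3.01, H 2.00, O 2.00, S 2.00 → C3H2O2S2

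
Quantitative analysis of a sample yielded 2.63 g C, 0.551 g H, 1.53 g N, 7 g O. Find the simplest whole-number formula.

C2H5NO4

Moles — C: 2.63 / 12.01 = 0.219 mol; H: 0.551 / 1.008 = 0.5466 mol; N: 1.53 / 14.01 = 0.1092 mol; O: 7 / 16.00 = 0.4375 mol
Ratios (÷ 0.1092): C 2.005, H 5.005, N 1.000, O 4.006
→ C2H5NO4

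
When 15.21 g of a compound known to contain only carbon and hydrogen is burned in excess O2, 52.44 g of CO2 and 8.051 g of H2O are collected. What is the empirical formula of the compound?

mol C = 52.44 / 44.01 = 1.192; mass C = 1.192 × 12.01 = 14.31 g
mol H = 2 × (8.051 / 18.02) = 0.8936; mass H = 0.8936 × 1.008 = 0.9007 g
Divide by the smallest (0.8936 mol H): C 1.333, H 1.000
×3: C 4.00, H 3.00 → C4H3

C4H3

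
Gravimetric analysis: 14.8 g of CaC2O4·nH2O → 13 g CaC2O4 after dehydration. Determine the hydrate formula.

CaC2O4·H2O

Mass of water lost = 14.8 − 13 = 1.8 g → 1.8 / 18.02 = 0.09989 mol H2O
Molar mass of CaC2O4 = 128.10 g/mol → mol CaC2O4 = 13 / 128.10 = 0.1015
n = 0.09989 / 0.1015 = 0.98 ≈ 1 → CaC2O4·H2O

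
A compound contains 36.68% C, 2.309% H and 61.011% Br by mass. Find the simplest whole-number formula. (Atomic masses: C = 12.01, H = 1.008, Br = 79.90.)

C4H3Br

Assume 100 g: 36.68 g C, 2.309 g H, 61.011 g Br.
n(C) = 36.68/12.01 = 3.054, n(H) = 2.309/1.008 = 2.291, n(Br) = 61.011/79.90 = 0.7636
Ratios (÷ 0.7636): C 4.000, H 3.000, Br 1.000
→ C4H3Br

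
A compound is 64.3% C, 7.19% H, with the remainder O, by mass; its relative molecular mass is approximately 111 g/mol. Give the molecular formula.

C6H8O2

Assume 100 g: 64.3 g C, 7.19 g H, 28.51 g O.
C: 64.3 g ÷ 12.01 g/mol = 5.354 mol
H: 7.19 g ÷ 1.008 g/mol = 7.133 mol
O: 28.51 g ÷ 16.00 g/mol = 1.782 mol
Smallest is O at 1.782 mol; normalising gives C 3.005, H 4.003, O 1.000
→ C3H4O
Empirical-formula mass = 56.06 g/mol
n = 111 / 56.06 = 1.98 ≈ 2
Molecular formula = (C3H4O)×2 = C6H8O2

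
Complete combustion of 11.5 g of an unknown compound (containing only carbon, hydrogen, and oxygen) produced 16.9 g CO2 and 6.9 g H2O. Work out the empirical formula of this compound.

mol C = 16.9 / 44.01 = 0.3840; mass C = 0.3840 × 12.01 = 4.612 g
mol H = 2 × (6.9 / 18.02) = 0.7658; mass H = 0.7658 × 1.008 = 0.7719 g
mass O = 11.5 − (5.384) = 6.116 g → mol O = 0.3823
Ratios (÷ 0.3823): C 1.005, H 2.003, O 1.000
≈ 1:2:1 → CH2O

CH2O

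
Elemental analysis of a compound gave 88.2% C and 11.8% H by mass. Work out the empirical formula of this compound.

Assume 100 g: 88.2 g C, 11.8 g H.
Moles — C: 88.2 / 12.01 = 7.344 mol; H: 11.8 / 1.008 = 11.71 mol
Divide by the smallest (7.344 mol C): C 1.000, H 1.594
Multiply by 5: C 5.00, H 7.97 → C5H8

C5H8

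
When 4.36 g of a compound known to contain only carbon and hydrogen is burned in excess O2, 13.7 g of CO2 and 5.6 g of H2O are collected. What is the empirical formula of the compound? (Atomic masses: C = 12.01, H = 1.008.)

CH2

mol C = 13.7 / 44.01 = 0.3113; mass C = 0.3113 × 12.01 = 3.739 g
mol H = 2 × (5.6 / 18.02) = 0.6215; mass H = 0.6215 × 1.008 = 0.6265 g
Smallest is C at 0.3113 mol; normalising gives C 1.000, H 1.997
≈ 1:2 → CH2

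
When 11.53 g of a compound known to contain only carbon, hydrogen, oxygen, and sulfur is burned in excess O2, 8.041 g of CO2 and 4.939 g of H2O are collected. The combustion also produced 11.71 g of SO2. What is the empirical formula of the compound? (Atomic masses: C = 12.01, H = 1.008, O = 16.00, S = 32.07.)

CH3OS

mol C = 8.041 / 44.01 = 0.1827; mass C = 0.1827 × 12.01 = 2.194 g
mol H = 2 × (4.939 / 18.02) = 0.5482; mass H = 0.5482 × 1.008 = 0.5526 g
mol S = 11.71 / 64.07 = 0.1828; mass S = 5.861 g
mass O = 11.53 − (8.608) = 2.922 g → mol O = 0.1826
Divide by the smallest (0.1826 mol O): C 1.001, H 3.002, O 1.000, S 1.001
Ratio ≈ 1:3:1:1, so the empirical formula is CH3OS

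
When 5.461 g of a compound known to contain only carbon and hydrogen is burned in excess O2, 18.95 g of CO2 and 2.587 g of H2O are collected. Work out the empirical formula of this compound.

mol C = 18.95 / 44.01 = 0.4306; mass C = 0.4306 × 12.01 = 5.171 g
mol H = 2 × (2.587 / 18.02) = 0.2871; mass H = 0.2871 × 1.008 = 0.2894 g
Divide by the smallest (0.2871 mol H): C 1.500, H 1.000
Multiply by 2: C 3.00, H 2.00 → C3H2

C3H2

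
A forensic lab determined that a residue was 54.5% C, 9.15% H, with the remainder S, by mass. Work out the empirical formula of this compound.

Assume 100 g: 54.5 g C, 9.15 g H, 36.35 g S.
Moles — C: 54.5 / 12.01 = 4.538 mol; H: 9.15 / 1.008 = 9.077 mol; S: 36.35 / 32.07 = 1.133 mol
Smallest is S at 1.133 mol; normalising gives C 4.004, H 8.009, S 1.000
Ratio ≈ 4:8:1, so the empirical formula is C4H8S

C4H8S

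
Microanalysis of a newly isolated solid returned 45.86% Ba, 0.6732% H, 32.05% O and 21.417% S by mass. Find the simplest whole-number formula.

BaH2O6S2

Assume 100 g: 45.86 g Ba, 0.6732 g H, 32.05 g O, 21.417 g S.
n(Ba) = 45.86/137.33 = 0.3339, n(H) = 0.6732/1.008 = 0.6679, n(O) = 32.05/16.00 = 2.003, n(S) = 21.417/32.07 = 0.6678
Ratios (÷ 0.3339): Ba 1.000, H 2.000, O 5.998, S 2.000
Ratio ≈ 1:2:6:2, so the empirical formula is BaH2O6S2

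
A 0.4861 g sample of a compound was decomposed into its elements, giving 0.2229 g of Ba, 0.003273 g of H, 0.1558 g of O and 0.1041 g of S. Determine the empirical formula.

Ba: 0.2229 g ÷ 137.33 g/mol = 0.001623 mol
H: 0.003273 g ÷ 1.008 g/mol = 0.003247 mol
O: 0.1558 g ÷ 16.00 g/mol = 0.009737 mol
S: 0.1041 g ÷ 32.07 g/mol = 0.003246 mol
Smallest is Ba at 0.001623 mol; normalising gives Ba 1.000, H 2.001, O 5.999, S 2.000
Ratio ≈ 1:2:6:2, so the empirical formula is BaH2O6S2

BaH2O6S2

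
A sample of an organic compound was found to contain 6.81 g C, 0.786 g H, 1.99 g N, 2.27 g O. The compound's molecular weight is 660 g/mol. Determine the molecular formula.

C32H44N8O8

C: 6.81 g ÷ 12.01 g/mol = 0.567 mol
H: 0.786 g ÷ 1.008 g/mol = 0.7798 mol
N: 1.99 g ÷ 14.01 g/mol = 0.142 mol
O: 2.27 g ÷ 16.00 g/mol = 0.1419 mol
Ratios (÷ 0.1419): C 3.997, H 5.496, N 1.001, O 1.000
Scaling by 2: C 7.99, H 10.99, N 2.00, O 2.00 → C8H11N2O2
Empirical-formula mass = 167.19 g/mol
n = 660 / 167.19 = 3.95 ≈ 4
Molecular formula = (C8H11N2O2)×4 = C32H44N8O8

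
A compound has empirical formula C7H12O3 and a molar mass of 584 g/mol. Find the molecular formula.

C28H48O12

Empirical-formula mass = 144.17 g/mol
n = 584 / 144.17 = 4.05 ≈ 4
Molecular formula = (C7H12O3)4 = C28H48O12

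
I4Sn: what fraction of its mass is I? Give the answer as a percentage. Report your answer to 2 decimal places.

Molar mass = 4(126.90) + 1(118.71) = 626.310 g/mol
Mass of I per mole = 4 × 126.90 = 507.600 g
% I = 507.600 / 626.310 × 100 = 81.05%

81.05%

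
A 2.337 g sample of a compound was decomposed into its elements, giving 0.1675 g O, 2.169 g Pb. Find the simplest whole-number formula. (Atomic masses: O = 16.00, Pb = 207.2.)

OPb

O: 0.1675 g ÷ 16.00 g/mol = 0.01047 mol
Pb: 2.169 g ÷ 207.2 g/mol = 0.01047 mol
Divide by the smallest (0.01047 mol Pb): O 1.000, Pb 1.000
→ OPb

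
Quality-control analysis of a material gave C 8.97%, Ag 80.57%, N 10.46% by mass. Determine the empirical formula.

CAgN

Assume 100 g: 8.97 g C, 80.57 g Ag, 10.46 g N.
Moles — C: 8.97 / 12.01 = 0.7469 mol; Ag: 80.57 / 107.87 = 0.7469 mol; N: 10.46 / 14.01 = 0.7466 mol
Smallest is N at 0.7466 mol; normalising gives C 1.000, Ag 1.000, N 1.000
Ratio ≈ 1:1:1, so the empirical formula is CAgN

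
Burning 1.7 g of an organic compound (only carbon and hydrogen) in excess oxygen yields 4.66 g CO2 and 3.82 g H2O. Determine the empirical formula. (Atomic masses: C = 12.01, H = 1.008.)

mol C = 4.66 / 44.01 = 0.1059; mass C = 0.1059 × 12.01 = 1.272 g
mol H = 2 × (3.82 / 18.02) = 0.4240; mass H = 0.4240 × 1.008 = 0.4274 g
Ratios (÷ 0.1059): C 1.000, H 4.004
→ CH4

CH4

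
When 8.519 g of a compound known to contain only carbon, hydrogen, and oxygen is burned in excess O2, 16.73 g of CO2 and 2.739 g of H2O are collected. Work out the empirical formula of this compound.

mol C = 16.73 / 44.01 = 0.3801; mass C = 0.3801 × 12.01 = 4.565 g
mol H = 2 × (2.739 / 18.02) = 0.3040; mass H = 0.3040 × 1.008 = 0.3064 g
mass O = 8.519 − (4.872) = 3.647 g → mol O = 0.2279
Divide by the smallest (0.2279 mol O): C 1.668, H 1.334, O 1.000
Multiply by 3: C 5.00, H 4.00, O 3.00 → C5H4O3

C5H4O3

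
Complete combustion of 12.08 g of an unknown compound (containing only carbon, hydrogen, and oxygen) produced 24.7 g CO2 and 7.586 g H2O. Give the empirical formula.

mol C = 24.7 / 44.01 = 0.5612; mass C = 0.5612 × 12.01 = 6.740 g
mol H = 2 × (7.586 / 18.02) = 0.8420; mass H = 0.8420 × 1.008 = 0.8487 g
mass O = 12.08 − (7.589) = 4.491 g → mol O = 0.2807
Divide by the smallest (0.2807 mol O): C 2.000, H 3.000, O 1.000
→ C2H3O

C2H3O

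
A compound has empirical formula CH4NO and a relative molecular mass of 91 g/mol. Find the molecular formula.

C2H8N2O2

Empirical-formula mass = 46.05 g/mol
n = 91 / 46.05 = 1.98 ≈ 2
Molecular formula = (CH4NO)2 = C2H8N2O2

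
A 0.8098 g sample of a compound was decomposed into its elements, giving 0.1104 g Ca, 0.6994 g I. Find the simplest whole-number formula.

Moles — Ca: 0.1104 / 40.08 = 0.002754 mol; I: 0.6994 / 126.90 = 0.005511 mol
Ratios (÷ 0.002754): Ca 1.000, I 2.001
≈ 1:2 → CaI2

CaI2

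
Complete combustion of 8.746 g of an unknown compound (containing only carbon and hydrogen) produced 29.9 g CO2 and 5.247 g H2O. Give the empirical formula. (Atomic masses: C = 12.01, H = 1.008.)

C7H6

mol C = 29.9 / 44.01 = 0.6794; mass C = 0.6794 × 12.01 = 8.159 g
mol H = 2 × (5.247 / 18.02) = 0.5824; mass H = 0.5824 × 1.008 = 0.5870 g
Ratios (÷ 0.5824): C 1.167, H 1.000
×6: C 7.00, H 6.00 → C7H6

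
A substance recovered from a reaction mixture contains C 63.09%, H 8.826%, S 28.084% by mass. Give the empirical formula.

Assume 100 g: 63.09 g C, 8.826 g H, 28.084 g S.
C: 63.09 g ÷ 12.01 g/mol = 5.253 mol
H: 8.826 g ÷ 1.008 g/mol = 8.756 mol
S: 28.084 g ÷ 32.07 g/mol = 0.8757 mol
Divide by the smallest (0.8757 mol S): C 5.999, H 9.999, S 1.000
→ C6H10S

C6H10S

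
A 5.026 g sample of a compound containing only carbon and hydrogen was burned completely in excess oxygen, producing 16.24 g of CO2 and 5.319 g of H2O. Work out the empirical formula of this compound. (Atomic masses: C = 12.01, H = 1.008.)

mol C = 16.24 / 44.01 = 0.3690; mass C = 0.3690 × 12.01 = 4.432 g
mol H = 2 × (5.319 / 18.02) = 0.5903; mass H = 0.5903 × 1.008 = 0.5951 g
Smallest is C at 0.369 mol; normalising gives C 1.000, H 1.600
Scaling by 5: C 5.00, H 8.00 → C5H8

C5H8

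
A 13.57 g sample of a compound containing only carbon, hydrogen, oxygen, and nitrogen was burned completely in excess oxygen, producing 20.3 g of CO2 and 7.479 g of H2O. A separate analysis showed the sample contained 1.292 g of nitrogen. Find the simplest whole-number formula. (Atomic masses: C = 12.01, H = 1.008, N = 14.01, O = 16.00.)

mol C = 20.3 / 44.01 = 0.4613; mass C = 0.4613 × 12.01 = 5.540 g
mol H = 2 × (7.479 / 18.02) = 0.8301; mass H = 0.8301 × 1.008 = 0.8367 g
mol N = 1.292 / 14.01 = 0.09222
mass O = 13.57 − (7.668) = 5.902 g → mol O = 0.3688
Smallest is N at 0.09222 mol; normalising gives C 5.002, H 9.001, N 1.000, O 4.000
≈ 5:9:1:4 → C5H9NO4

C5H9NO4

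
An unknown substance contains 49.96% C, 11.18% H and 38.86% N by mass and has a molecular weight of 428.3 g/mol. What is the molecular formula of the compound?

C18H48N12

Assume 100 g: 49.96 g C, 11.18 g H, 38.86 g N.
Moles — C: 49.96 / 12.01 = 4.16 mol; H: 11.18 / 1.008 = 11.09 mol; N: 38.86 / 14.01 = 2.774 mol
Smallest is N at 2.774 mol; normalising gives C 1.500, H 3.999, N 1.000
Scaling by 2: C 3.00, H 8.00, N 2.00 → C3H8N2
Empirical-formula mass = 72.11 g/mol
n = 428.3 / 72.11 = 5.94 ≈ 6
Molecular formula = (C3H8N2)×6 = C18H48N12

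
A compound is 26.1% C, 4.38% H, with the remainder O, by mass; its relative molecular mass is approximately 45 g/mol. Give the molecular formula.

CH2O2

Assume 100 g: 26.1 g C, 4.38 g H, 69.52 g O.
C: 26.1 g ÷ 12.01 g/mol = 2.173 mol
H: 4.38 g ÷ 1.008 g/mol = 4.345 mol
O: 69.52 g ÷ 16.00 g/mol = 4.345 mol
Ratios (÷ 2.173): C 1.000, H 1.999, O 1.999
→ CH2O2
Empirical-formula mass = 46.03 g/mol
n = 45 / 46.03 = 0.98 ≈ 1
Molecular formula = empirical formula = CH2O2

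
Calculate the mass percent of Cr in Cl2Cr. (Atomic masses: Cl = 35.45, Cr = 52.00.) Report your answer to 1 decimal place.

Molar mass = 2(35.45) + 1(52.00) = 122.900 g/mol
Mass of Cr per mole = 1 × 52.00 = 52.000 g
% Cr = 52.000 / 122.900 × 100 = 42.3%

42.3%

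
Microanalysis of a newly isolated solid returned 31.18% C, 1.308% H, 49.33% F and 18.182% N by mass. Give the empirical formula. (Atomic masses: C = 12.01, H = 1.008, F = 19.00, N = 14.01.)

Assume 100 g: 31.18 g C, 1.308 g H, 49.33 g F, 18.182 g N.
C: 31.18 g ÷ 12.01 g/mol = 2.596 mol
H: 1.308 g ÷ 1.008 g/mol = 1.298 mol
F: 49.33 g ÷ 19.00 g/mol = 2.596 mol
N: 18.182 g ÷ 14.01 g/mol = 1.298 mol
Divide by the smallest (1.298 mol H): C 2.001, H 1.000, F 2.001, N 1.000
Ratio ≈ 2:1:2:1, so the empirical formula is C2HF2N

C2HF2N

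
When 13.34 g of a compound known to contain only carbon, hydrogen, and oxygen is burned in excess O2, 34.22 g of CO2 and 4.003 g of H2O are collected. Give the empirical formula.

C7H4O2

mol C = 34.22 / 44.01 = 0.7776; mass C = 0.7776 × 12.01 = 9.338 g
mol H = 2 × (4.003 / 18.02) = 0.4443; mass H = 0.4443 × 1.008 = 0.4478 g
mass O = 13.34 − (9.786) = 3.554 g → mol O = 0.2221
Divide by the smallest (0.2221 mol O): C 3.501, H 2.000, O 1.000
Scaling by 2: C 7.00, H 4.00, O 2.00 → C7H4O2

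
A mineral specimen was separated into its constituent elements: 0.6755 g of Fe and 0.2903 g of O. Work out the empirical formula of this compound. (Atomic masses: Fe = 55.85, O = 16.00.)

Moles — Fe: 0.6755 / 55.85 = 0.01209 mol; O: 0.2903 / 16.00 = 0.01814 mol
Smallest is Fe at 0.01209 mol; normalising gives Fe 1.000, O 1.500
Multiply by 2: Fe 2.00, O 3.00 → Fe2O3

Fe2O3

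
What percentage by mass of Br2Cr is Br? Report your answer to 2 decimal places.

75.45%

Molar mass = 2(79.90) + 1(52.00) = 211.800 g/mol
Mass of Br per mole = 2 × 79.90 = 159.800 g
% Br = 159.800 / 211.800 × 100 = 75.45%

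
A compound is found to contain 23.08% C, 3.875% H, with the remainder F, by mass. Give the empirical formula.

CH2F2

Assume 100 g: 23.08 g C, 3.875 g H, 73.045 g F.
n(C) = 23.08/12.01 = 1.922, n(H) = 3.875/1.008 = 3.844, n(F) = 73.045/19.00 = 3.844
Ratios (÷ 1.922): C 1.000, H 2.000, F 2.001
→ CH2F2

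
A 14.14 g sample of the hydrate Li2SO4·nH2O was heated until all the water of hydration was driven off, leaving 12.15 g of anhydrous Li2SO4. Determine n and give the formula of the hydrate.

Li2SO4·H2O

Mass of water lost = 14.14 − 12.15 = 1.99 g → 1.99 / 18.02 = 0.1104 mol H2O
Molar mass of Li2SO4 = 109.95 g/mol → mol Li2SO4 = 12.15 / 109.95 = 0.1105
n = 0.1104 / 0.1105 = 1.00 ≈ 1 → Li2SO4·H2O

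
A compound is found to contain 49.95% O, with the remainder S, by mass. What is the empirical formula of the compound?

Assume 100 g: 49.95 g O, 50.05 g S.
O: 49.95 g ÷ 16.00 g/mol = 3.122 mol
S: 50.05 g ÷ 32.07 g/mol = 1.561 mol
Divide by the smallest (1.561 mol S): O 2.000, S 1.000
Ratio ≈ 2:1, so the empirical formula is O2S

O2S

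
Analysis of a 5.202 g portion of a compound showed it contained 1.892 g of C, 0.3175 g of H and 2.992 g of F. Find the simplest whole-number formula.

CH2F

n(C) = 1.892/12.01 = 0.1575, n(H) = 0.3175/1.008 = 0.315, n(F) = 2.992/19.00 = 0.1575
Divide by the smallest (0.1575 mol F): C 1.000, H 2.000, F 1.000
≈ 1:2:1 → CH2F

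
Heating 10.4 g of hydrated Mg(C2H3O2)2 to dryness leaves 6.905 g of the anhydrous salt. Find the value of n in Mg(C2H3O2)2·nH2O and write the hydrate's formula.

Mg(C2H3O2)2·4H2O

Mass of water lost = 10.4 − 6.905 = 3.495 g → 3.495 / 18.02 = 0.194 mol H2O
Molar mass of Mg(C2H3O2)2 = 142.40 g/mol → mol Mg(C2H3O2)2 = 6.905 / 142.40 = 0.04849
n = 0.194 / 0.04849 = 4.00 ≈ 4 → Mg(C2H3O2)2·4H2O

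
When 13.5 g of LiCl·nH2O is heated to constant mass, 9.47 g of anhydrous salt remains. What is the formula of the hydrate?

Mass of water lost = 13.5 − 9.47 = 4.03 g → 4.03 / 18.02 = 0.2236 mol H2O
Molar mass of LiCl = 42.39 g/mol → mol LiCl = 9.47 / 42.39 = 0.2234
n = 0.2236 / 0.2234 = 1.00 ≈ 1 → LiCl·H2O

LiCl·H2O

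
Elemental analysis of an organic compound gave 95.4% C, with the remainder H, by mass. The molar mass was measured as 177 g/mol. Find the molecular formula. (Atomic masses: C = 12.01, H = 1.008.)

Assume 100 g: 95.4 g C, 4.6 g H.
n(C) = 95.4/12.01 = 7.943, n(H) = 4.6/1.008 = 4.563
Ratios (÷ 4.563): C 1.741, H 1.000
×4: C 6.96, H 4.00 → C7H4
Empirical-formula mass = 88.10 g/mol
n = 177 / 88.10 = 2.01 ≈ 2
Molecular formula = (C7H4)×2 = C14H8

C14H8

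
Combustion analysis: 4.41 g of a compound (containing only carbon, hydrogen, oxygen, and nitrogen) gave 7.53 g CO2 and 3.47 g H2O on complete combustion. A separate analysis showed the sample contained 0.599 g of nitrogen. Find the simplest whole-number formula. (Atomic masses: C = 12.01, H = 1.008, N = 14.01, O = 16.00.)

mol C = 7.53 / 44.01 = 0.1711; mass C = 0.1711 × 12.01 = 2.055 g
mol H = 2 × (3.47 / 18.02) = 0.3851; mass H = 0.3851 × 1.008 = 0.3882 g
mol N = 0.599 / 14.01 = 0.04276
mass O = 4.41 − (3.042) = 1.368 g → mol O = 0.08549
Ratios (÷ 0.04276): C 4.002, H 9.008, N 1.000, O 2.000
→ C4H9NO2

C4H9NO2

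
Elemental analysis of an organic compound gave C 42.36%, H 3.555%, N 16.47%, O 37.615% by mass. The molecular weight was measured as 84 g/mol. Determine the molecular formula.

Assume 100 g: 42.36 g C, 3.555 g H, 16.47 g N, 37.615 g O.
n(C) = 42.36/12.01 = 3.527, n(H) = 3.555/1.008 = 3.527, n(N) = 16.47/14.01 = 1.176, n(O) = 37.615/16.00 = 2.351
Divide by the smallest (1.176 mol N): C 3.000, H 3.000, N 1.000, O 2.000
≈ 3:3:1:2 → C3H3NO2
Empirical-formula mass = 85.06 g/mol
n = 84 / 85.06 = 0.99 ≈ 1
Molecular formula = empirical formula = C3H3NO2

C3H3NO2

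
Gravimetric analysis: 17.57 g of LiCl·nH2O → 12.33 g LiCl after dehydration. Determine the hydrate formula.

LiCl·H2O

Mass of water lost = 17.57 − 12.33 = 5.24 g → 5.24 / 18.02 = 0.2908 mol H2O
Molar mass of LiCl = 42.39 g/mol → mol LiCl = 12.33 / 42.39 = 0.2909
n = 0.2908 / 0.2909 = 1.00 ≈ 1 → LiCl·H2O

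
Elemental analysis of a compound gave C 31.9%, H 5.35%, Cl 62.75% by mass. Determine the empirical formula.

C3H6Cl2

Assume 100 g: 31.9 g C, 5.35 g H, 62.75 g Cl.
n(C) = 31.9/12.01 = 2.656, n(H) = 5.35/1.008 = 5.308, n(Cl) = 62.75/35.45 = 1.77
Smallest is Cl at 1.77 mol; normalising gives C 1.501, H 2.998, Cl 1.000
×2: C 3.00, H 6.00, Cl 2.00 → C3H6Cl2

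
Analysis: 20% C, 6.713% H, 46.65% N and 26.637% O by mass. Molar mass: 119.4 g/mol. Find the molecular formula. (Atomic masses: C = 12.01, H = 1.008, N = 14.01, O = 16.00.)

Assume 100 g: 20 g C, 6.713 g H, 46.65 g N, 26.637 g O.
Moles — C: 20 / 12.01 = 1.665 mol; H: 6.713 / 1.008 = 6.66 mol; N: 46.65 / 14.01 = 3.33 mol; O: 26.637 / 16.00 = 1.665 mol
Ratios (÷ 1.665): C 1.000, H 4.000, N 2.000, O 1.000
≈ 1:4:2:1 → CH4N2O
Empirical-formula mass = 60.06 g/mol
n = 119.4 / 60.06 = 1.99 ≈ 2
Molecular formula = (CH4N2O)×2 = C2H8N4O2

C2H8N4O2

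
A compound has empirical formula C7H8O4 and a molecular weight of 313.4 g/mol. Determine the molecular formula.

Empirical-formula mass = 156.13 g/mol
n = 313.4 / 156.13 = 2.01 ≈ 2
Molecular formula = (C7H8O4)2 = C14H16O8

C14H16O8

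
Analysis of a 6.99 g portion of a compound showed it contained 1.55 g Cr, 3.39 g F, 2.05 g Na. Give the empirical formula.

Moles — Cr: 1.55 / 52.00 = 0.02981 mol; F: 3.39 / 19.00 = 0.1784 mol; Na: 2.05 / 22.99 = 0.08917 mol
Divide by the smallest (0.02981 mol Cr): Cr 1.000, F 5.986, Na 2.991
Ratio ≈ 1:6:3, so the empirical formula is CrF6Na3

CrF6Na3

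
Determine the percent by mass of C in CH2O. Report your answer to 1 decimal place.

Molar mass = 1(12.01) + 2(1.008) + 1(16.00) = 30.026 g/mol
Mass of C per mole = 1 × 12.01 = 12.010 g
% C = 12.010 / 30.026 × 100 = 40.0%

40.0%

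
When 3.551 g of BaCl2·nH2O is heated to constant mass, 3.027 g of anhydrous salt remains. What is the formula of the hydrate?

Mass of water lost = 3.551 − 3.027 = 0.524 g → 0.524 / 18.02 = 0.02908 mol H2O
Molar mass of BaCl2 = 208.23 g/mol → mol BaCl2 = 3.027 / 208.23 = 0.01454
n = 0.02908 / 0.01454 = 2.00 ≈ 2 → BaCl2·2H2O

BaCl2·2H2O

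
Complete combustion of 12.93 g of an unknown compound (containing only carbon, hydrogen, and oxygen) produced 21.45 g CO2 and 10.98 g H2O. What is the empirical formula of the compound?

C4H10O3

mol C = 21.45 / 44.01 = 0.4874; mass C = 0.4874 × 12.01 = 5.854 g
mol H = 2 × (10.98 / 18.02) = 1.219; mass H = 1.219 × 1.008 = 1.228 g
mass O = 12.93 − (7.082) = 5.848 g → mol O = 0.3655
Smallest is O at 0.3655 mol; normalising gives C 1.333, H 3.334, O 1.000
Scaling by 3: C 4.00, H 10.00, O 3.00 → C4H10O3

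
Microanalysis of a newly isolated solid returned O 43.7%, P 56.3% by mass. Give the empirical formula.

O3P2

Assume 100 g: 43.7 g O, 56.3 g P.
n(O) = 43.7/16.00 = 2.731, n(P) = 56.3/30.97 = 1.818
Divide by the smallest (1.818 mol P): O 1.502, P 1.000
×2: O 3.00, P 2.00 → O3P2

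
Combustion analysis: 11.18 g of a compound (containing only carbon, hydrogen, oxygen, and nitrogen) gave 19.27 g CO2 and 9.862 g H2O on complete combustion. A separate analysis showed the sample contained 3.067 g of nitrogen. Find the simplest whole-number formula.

C4H10N2O

mol C = 19.27 / 44.01 = 0.4379; mass C = 0.4379 × 12.01 = 5.259 g
mol H = 2 × (9.862 / 18.02) = 1.095; mass H = 1.095 × 1.008 = 1.103 g
mol N = 3.067 / 14.01 = 0.2189
mass O = 11.18 − (9.429) = 1.751 g → mol O = 0.1094
Divide by the smallest (0.1094 mol O): C 4.001, H 10.001, N 2.000, O 1.000
≈ 4:10:2:1 → C4H10N2O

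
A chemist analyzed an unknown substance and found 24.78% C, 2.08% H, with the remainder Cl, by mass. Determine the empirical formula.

CHCl

Assume 100 g: 24.78 g C, 2.08 g H, 73.14 g Cl.
C: 24.78 g ÷ 12.01 g/mol = 2.063 mol
H: 2.08 g ÷ 1.008 g/mol = 2.063 mol
Cl: 73.14 g ÷ 35.45 g/mol = 2.063 mol
Ratios (÷ 2.063): C 1.000, H 1.000, Cl 1.000
Ratio ≈ 1:1:1, so the empirical formula is CHCl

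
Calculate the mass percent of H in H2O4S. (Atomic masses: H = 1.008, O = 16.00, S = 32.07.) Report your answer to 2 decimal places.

Molar mass = 2(1.008) + 4(16.00) + 1(32.07) = 98.086 g/mol
Mass of H per mole = 2 × 1.008 = 2.016 g
% H = 2.016 / 98.086 × 100 = 2.06%

2.06%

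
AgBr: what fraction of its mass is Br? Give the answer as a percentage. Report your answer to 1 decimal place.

42.6%

Molar mass = 1(107.87) + 1(79.90) = 187.770 g/mol
Mass of Br per mole = 1 × 79.90 = 79.900 g
% Br = 79.900 / 187.770 × 100 = 42.6%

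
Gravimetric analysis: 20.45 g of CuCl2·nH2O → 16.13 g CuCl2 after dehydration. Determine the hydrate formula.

Mass of water lost = 20.45 − 16.13 = 4.32 g → 4.32 / 18.02 = 0.2397 mol H2O
Molar mass of CuCl2 = 134.45 g/mol → mol CuCl2 = 16.13 / 134.45 = 0.12
n = 0.2397 / 0.12 = 2.00 ≈ 2 → CuCl2·2H2O

CuCl2·2H2O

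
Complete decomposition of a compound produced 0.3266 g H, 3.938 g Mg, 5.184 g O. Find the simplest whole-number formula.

n(H) = 0.3266/1.008 = 0.324, n(Mg) = 3.938/24.31 = 0.162, n(O) = 5.184/16.00 = 0.324
Divide by the smallest (0.162 mol Mg): H 2.000, Mg 1.000, O 2.000
→ H2MgO2

H2MgO2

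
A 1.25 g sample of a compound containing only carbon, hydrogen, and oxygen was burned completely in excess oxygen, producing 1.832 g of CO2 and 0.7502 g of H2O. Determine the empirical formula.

mol C = 1.832 / 44.01 = 0.04163; mass C = 0.04163 × 12.01 = 0.4999 g
mol H = 2 × (0.7502 / 18.02) = 0.08326; mass H = 0.08326 × 1.008 = 0.08393 g
mass O = 1.25 − (0.5839) = 0.6661 g → mol O = 0.04163
Ratios (÷ 0.04163): C 1.000, H 2.000, O 1.000
→ CH2O

CH2O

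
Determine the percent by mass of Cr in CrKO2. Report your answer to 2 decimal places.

Molar mass = 1(52.00) + 1(39.10) + 2(16.00) = 123.100 g/mol
Mass of Cr per mole = 1 × 52.00 = 52.000 g
% Cr = 52.000 / 123.100 × 100 = 42.24%

42.24%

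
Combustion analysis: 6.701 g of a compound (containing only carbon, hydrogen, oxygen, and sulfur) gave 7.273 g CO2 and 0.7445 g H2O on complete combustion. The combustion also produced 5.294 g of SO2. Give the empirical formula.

mol C = 7.273 / 44.01 = 0.1653; mass C = 0.1653 × 12.01 = 1.985 g
mol H = 2 × (0.7445 / 18.02) = 0.08263; mass H = 0.08263 × 1.008 = 0.08329 g
mol S = 5.294 / 64.07 = 0.08263; mass S = 2.650 g
mass O = 6.701 − (4.718) = 1.983 g → mol O = 0.1239
Divide by the smallest (0.08263 mol S): C 2.000, H 1.000, O 1.500, S 1.000
Scaling by 2: C 4.00, H 2.00, O 3.00, S 2.00 → C4H2O3S2

C4H2O3S2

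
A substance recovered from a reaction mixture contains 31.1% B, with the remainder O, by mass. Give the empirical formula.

B2O3

Assume 100 g: 31.1 g B, 68.9 g O.
n(B) = 31.1/10.81 = 2.877, n(O) = 68.9/16.00 = 4.306
Smallest is B at 2.877 mol; normalising gives B 1.000, O 1.497
Multiply by 2: B 2.00, O 2.99 → B2O3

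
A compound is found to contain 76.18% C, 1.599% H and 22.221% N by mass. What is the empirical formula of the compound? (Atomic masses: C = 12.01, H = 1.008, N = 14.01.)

C4HN

Assume 100 g: 76.18 g C, 1.599 g H, 22.221 g N.
C: 76.18 g ÷ 12.01 g/mol = 6.343 mol
H: 1.599 g ÷ 1.008 g/mol = 1.586 mol
N: 22.221 g ÷ 14.01 g/mol = 1.586 mol
Divide by the smallest (1.586 mol N): C 3.999, H 1.000, N 1.000
→ C4HN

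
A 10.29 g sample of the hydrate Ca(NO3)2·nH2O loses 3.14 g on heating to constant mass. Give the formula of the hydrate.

Ca(NO3)2·4H2O

Mass of anhydrous Ca(NO3)2 = 10.29 − 3.14 = 7.15 g
mol H2O = 3.14 / 18.02 = 0.1743
Molar mass of Ca(NO3)2 = 164.10 g/mol → mol Ca(NO3)2 = 7.15 / 164.10 = 0.04357
n = 0.1743 / 0.04357 = 4.00 ≈ 4 → Ca(NO3)2·4H2O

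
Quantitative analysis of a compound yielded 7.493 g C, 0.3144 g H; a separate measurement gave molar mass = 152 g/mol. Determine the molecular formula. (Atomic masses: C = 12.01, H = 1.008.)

C: 7.493 g ÷ 12.01 g/mol = 0.6239 mol
H: 0.3144 g ÷ 1.008 g/mol = 0.3119 mol
Divide by the smallest (0.3119 mol H): C 2.000, H 1.000
≈ 2:1 → C2H
Empirical-formula mass = 25.03 g/mol
n = 152 / 25.03 = 6.07 ≈ 6
Molecular formula = (C2H)×6 = C12H6

C12H6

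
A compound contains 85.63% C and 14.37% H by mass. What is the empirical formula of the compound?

Assume 100 g: 85.63 g C, 14.37 g H.
n(C) = 85.63/12.01 = 7.13, n(H) = 14.37/1.008 = 14.26
Divide by the smallest (7.13 mol C): C 1.000, H 1.999
→ CH2

CH2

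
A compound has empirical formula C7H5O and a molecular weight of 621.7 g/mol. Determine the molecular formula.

C42H30O6

Empirical-formula mass = 105.11 g/mol
n = 621.7 / 105.11 = 5.91 ≈ 6
Molecular formula = (C7H5O)6 = C42H30O6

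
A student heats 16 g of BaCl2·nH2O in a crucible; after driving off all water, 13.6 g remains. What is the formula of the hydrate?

Mass of water lost = 16 − 13.6 = 2.4 g → 2.4 / 18.02 = 0.1332 mol H2O
Molar mass of BaCl2 = 208.23 g/mol → mol BaCl2 = 13.6 / 208.23 = 0.06531
n = 0.1332 / 0.06531 = 2.04 ≈ 2 → BaCl2·2H2O

BaCl2·2H2O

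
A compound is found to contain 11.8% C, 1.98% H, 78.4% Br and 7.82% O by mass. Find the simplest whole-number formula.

C2H4Br2O

Assume 100 g: 11.8 g C, 1.98 g H, 78.4 g Br, 7.82 g O.
n(C) = 11.8/12.01 = 0.9825, n(H) = 1.98/1.008 = 1.964, n(Br) = 78.4/79.90 = 0.9812, n(O) = 7.82/16.00 = 0.4888
Divide by the smallest (0.4888 mol O): C 2.010, H 4.019, Br 2.008, O 1.000
→ C2H4Br2O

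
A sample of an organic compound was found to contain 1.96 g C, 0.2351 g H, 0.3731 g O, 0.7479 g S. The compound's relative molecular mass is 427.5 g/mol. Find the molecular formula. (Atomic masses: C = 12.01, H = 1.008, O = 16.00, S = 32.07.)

n(C) = 1.96/12.01 = 0.1632, n(H) = 0.2351/1.008 = 0.2332, n(O) = 0.3731/16.00 = 0.02332, n(S) = 0.7479/32.07 = 0.02332
Ratios (÷ 0.02332): C 6.999, H 10.002, O 1.000, S 1.000
≈ 7:10:1:1 → C7H10OS
Empirical-formula mass = 142.22 g/mol
n = 427.5 / 142.22 = 3.01 ≈ 3
Molecular formula = (C7H10OS)×3 = C21H30O3S3

C21H30O3S3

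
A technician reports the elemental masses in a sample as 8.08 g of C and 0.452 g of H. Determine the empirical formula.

n(C) = 8.08/12.01 = 0.6728, n(H) = 0.452/1.008 = 0.4484
Divide by the smallest (0.4484 mol H): C 1.500, H 1.000
Scaling by 2: C 3.00, H 2.00 → C3H2

C3H2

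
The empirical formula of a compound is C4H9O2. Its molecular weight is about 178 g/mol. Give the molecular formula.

Empirical-formula mass = 89.11 g/mol
n = 178 / 89.11 = 2.00 ≈ 2
Molecular formula = (C4H9O2)2 = C8H18O4

C8H18O4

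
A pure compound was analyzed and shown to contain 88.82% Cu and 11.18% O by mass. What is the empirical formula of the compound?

Cu2O

Assume 100 g: 88.82 g Cu, 11.18 g O.
n(Cu) = 88.82/63.55 = 1.398, n(O) = 11.18/16.00 = 0.6987
Divide by the smallest (0.6987 mol O): Cu 2.000, O 1.000
Ratio ≈ 2:1, so the empirical formula is Cu2O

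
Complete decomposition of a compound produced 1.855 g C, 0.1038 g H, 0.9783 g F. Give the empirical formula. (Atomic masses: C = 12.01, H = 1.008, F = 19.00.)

C: 1.855 g ÷ 12.01 g/mol = 0.1545 mol
H: 0.1038 g ÷ 1.008 g/mol = 0.103 mol
F: 0.9783 g ÷ 19.00 g/mol = 0.05149 mol
Divide by the smallest (0.05149 mol F): C 3.000, H 2.000, F 1.000
Ratio ≈ 3:2:1, so the empirical formula is C3H2F

C3H2F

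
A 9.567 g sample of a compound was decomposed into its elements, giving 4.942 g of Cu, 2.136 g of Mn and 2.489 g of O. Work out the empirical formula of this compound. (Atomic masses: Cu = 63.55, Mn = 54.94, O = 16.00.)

Cu2MnO4

Moles — Cu: 4.942 / 63.55 = 0.07777 mol; Mn: 2.136 / 54.94 = 0.03888 mol; O: 2.489 / 16.00 = 0.1556 mol
Divide by the smallest (0.03888 mol Mn): Cu 2.000, Mn 1.000, O 4.001
→ Cu2MnO4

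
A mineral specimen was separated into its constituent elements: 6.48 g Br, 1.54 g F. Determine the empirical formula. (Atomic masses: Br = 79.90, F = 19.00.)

Moles — Br: 6.48 / 79.90 = 0.0811 mol; F: 1.54 / 19.00 = 0.08105 mol
Divide by the smallest (0.08105 mol F): Br 1.001, F 1.000
≈ 1:1 → BrF

BrF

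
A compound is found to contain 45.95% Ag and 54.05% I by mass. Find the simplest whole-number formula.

Assume 100 g: 45.95 g Ag, 54.05 g I.
Moles — Ag: 45.95 / 107.87 = 0.426 mol; I: 54.05 / 126.90 = 0.4259 mol
Smallest is I at 0.4259 mol; normalising gives Ag 1.000, I 1.000
→ AgI

AgI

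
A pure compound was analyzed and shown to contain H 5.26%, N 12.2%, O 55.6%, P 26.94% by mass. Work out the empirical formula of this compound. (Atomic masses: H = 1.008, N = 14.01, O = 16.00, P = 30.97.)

Assume 100 g: 5.26 g H, 12.2 g N, 55.6 g O, 26.94 g P.
H: 5.26 g ÷ 1.008 g/mol = 5.218 mol
N: 12.2 g ÷ 14.01 g/mol = 0.8708 mol
O: 55.6 g ÷ 16.00 g/mol = 3.475 mol
P: 26.94 g ÷ 30.97 g/mol = 0.8699 mol
Divide by the smallest (0.8699 mol P): H 5.999, N 1.001, O 3.995, P 1.000
→ H6NO4P

H6NO4P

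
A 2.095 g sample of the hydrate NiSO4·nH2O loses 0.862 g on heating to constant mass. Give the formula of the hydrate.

NiSO4·6H2O

Mass of anhydrous NiSO4 = 2.095 − 0.862 = 1.233 g
mol H2O = 0.862 / 18.02 = 0.04784
Molar mass of NiSO4 = 154.76 g/mol → mol NiSO4 = 1.233 / 154.76 = 0.007967
n = 0.04784 / 0.007967 = 6.00 ≈ 6 → NiSO4·6H2O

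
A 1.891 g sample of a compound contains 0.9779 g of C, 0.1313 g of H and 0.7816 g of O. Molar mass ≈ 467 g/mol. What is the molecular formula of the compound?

C20H32O12

C: 0.9779 g ÷ 12.01 g/mol = 0.08142 mol
H: 0.1313 g ÷ 1.008 g/mol = 0.1303 mol
O: 0.7816 g ÷ 16.00 g/mol = 0.04885 mol
Ratios (÷ 0.04885): C 1.667, H 2.666, O 1.000
Scaling by 3: C 5.00, H 8.00, O 3.00 → C5H8O3
Empirical-formula mass = 116.11 g/mol
n = 467 / 116.11 = 4.02 ≈ 4
Molecular formula = (C5H8O3)×4 = C20H32O12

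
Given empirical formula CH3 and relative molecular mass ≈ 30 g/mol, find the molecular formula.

Empirical-formula mass = 15.03 g/mol
n = 30 / 15.03 = 2.00 ≈ 2
Molecular formula = (CH3)2 = C2H6

C2H6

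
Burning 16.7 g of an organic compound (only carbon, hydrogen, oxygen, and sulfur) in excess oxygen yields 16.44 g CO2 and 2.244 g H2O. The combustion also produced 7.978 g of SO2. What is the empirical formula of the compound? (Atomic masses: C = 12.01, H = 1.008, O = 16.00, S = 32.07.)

mol C = 16.44 / 44.01 = 0.3736; mass C = 0.3736 × 12.01 = 4.486 g
mol H = 2 × (2.244 / 18.02) = 0.2491; mass H = 0.2491 × 1.008 = 0.2510 g
mol S = 7.978 / 64.07 = 0.1245; mass S = 3.993 g
mass O = 16.7 − (8.731) = 7.969 g → mol O = 0.4981
Divide by the smallest (0.1245 mol S): C 3.000, H 2.000, O 4.000, S 1.000
→ C3H2O4S

C3H2O4S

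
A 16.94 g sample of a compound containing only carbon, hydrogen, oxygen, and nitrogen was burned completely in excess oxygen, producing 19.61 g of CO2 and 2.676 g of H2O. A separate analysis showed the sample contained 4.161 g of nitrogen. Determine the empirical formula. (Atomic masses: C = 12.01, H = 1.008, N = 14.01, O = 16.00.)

C3H2N2O3

mol C = 19.61 / 44.01 = 0.4456; mass C = 0.4456 × 12.01 = 5.351 g
mol H = 2 × (2.676 / 18.02) = 0.2970; mass H = 0.2970 × 1.008 = 0.2994 g
mol N = 4.161 / 14.01 = 0.2970
mass O = 16.94 − (9.812) = 7.128 g → mol O = 0.4455
Smallest is N at 0.297 mol; normalising gives C 1.500, H 1.000, N 1.000, O 1.500
Scaling by 2: C 3.00, H 2.00, N 2.00, O 3.00 → C3H2N2O3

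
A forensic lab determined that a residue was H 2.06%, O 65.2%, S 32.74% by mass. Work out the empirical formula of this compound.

Assume 100 g: 2.06 g H, 65.2 g O, 32.74 g S.
n(H) = 2.06/1.008 = 2.044, n(O) = 65.2/16.00 = 4.075, n(S) = 32.74/32.07 = 1.021
Smallest is S at 1.021 mol; normalising gives H 2.002, O 3.992, S 1.000
≈ 2:4:1 → H2O4S

H2O4S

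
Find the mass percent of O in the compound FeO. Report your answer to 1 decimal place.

22.3%

Molar mass = 1(55.85) + 1(16.00) = 71.850 g/mol
Mass of O per mole = 1 × 16.00 = 16.000 g
% O = 16.000 / 71.850 × 100 = 22.3%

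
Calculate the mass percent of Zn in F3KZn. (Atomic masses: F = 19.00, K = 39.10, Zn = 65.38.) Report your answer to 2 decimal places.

Molar mass = 3(19.00) + 1(39.10) + 1(65.38) = 161.480 g/mol
Mass of Zn per mole = 1 × 65.38 = 65.380 g
% Zn = 65.380 / 161.480 × 100 = 40.49%

40.49%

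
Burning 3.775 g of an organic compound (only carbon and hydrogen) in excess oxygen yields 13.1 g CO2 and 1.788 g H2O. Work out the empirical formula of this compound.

C3H2

mol C = 13.1 / 44.01 = 0.2977; mass C = 0.2977 × 12.01 = 3.575 g
mol H = 2 × (1.788 / 18.02) = 0.1984; mass H = 0.1984 × 1.008 = 0.2000 g
Ratios (÷ 0.1984): C 1.500, H 1.000
Multiply by 2: C 3.00, H 2.00 → C3H2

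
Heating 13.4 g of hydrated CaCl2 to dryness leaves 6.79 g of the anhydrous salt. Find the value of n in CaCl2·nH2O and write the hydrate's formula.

CaCl2·6H2O

Mass of water lost = 13.4 − 6.79 = 6.61 g → 6.61 / 18.02 = 0.3668 mol H2O
Molar mass of CaCl2 = 110.98 g/mol → mol CaCl2 = 6.79 / 110.98 = 0.06118
n = 0.3668 / 0.06118 = 6.00 ≈ 6 → CaCl2·6H2O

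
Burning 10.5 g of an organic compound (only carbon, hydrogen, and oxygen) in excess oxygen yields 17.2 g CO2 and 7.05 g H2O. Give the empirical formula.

C5H10O4

mol C = 17.2 / 44.01 = 0.3908; mass C = 0.3908 × 12.01 = 4.694 g
mol H = 2 × (7.05 / 18.02) = 0.7825; mass H = 0.7825 × 1.008 = 0.7887 g
mass O = 10.5 − (5.482) = 5.018 g → mol O = 0.3136
Smallest is O at 0.3136 mol; normalising gives C 1.246, H 2.495, O 1.000
×4: C 4.99, H 9.98, O 4.00 → C5H10O4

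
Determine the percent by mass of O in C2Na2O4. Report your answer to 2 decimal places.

47.76%

Molar mass = 2(12.01) + 2(22.99) + 4(16.00) = 134.000 g/mol
Mass of O per mole = 4 × 16.00 = 64.000 g
% O = 64.000 / 134.000 × 100 = 47.76%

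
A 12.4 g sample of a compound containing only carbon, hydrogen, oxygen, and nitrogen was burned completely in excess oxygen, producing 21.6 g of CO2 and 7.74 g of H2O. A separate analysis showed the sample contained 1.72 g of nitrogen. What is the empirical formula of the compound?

mol C = 21.6 / 44.01 = 0.4908; mass C = 0.4908 × 12.01 = 5.894 g
mol H = 2 × (7.74 / 18.02) = 0.8590; mass H = 0.8590 × 1.008 = 0.8659 g
mol N = 1.72 / 14.01 = 0.1228
mass O = 12.4 − (8.480) = 3.920 g → mol O = 0.2450
Smallest is N at 0.1228 mol; normalising gives C 3.998, H 6.997, N 1.000, O 1.995
→ C4H7NO2

C4H7NO2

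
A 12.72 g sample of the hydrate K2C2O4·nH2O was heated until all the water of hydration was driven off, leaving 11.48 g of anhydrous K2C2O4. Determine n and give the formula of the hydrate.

Mass of water lost = 12.72 − 11.48 = 1.24 g → 1.24 / 18.02 = 0.06881 mol H2O
Molar mass of K2C2O4 = 166.22 g/mol → mol K2C2O4 = 11.48 / 166.22 = 0.06907
n = 0.06881 / 0.06907 = 1.00 ≈ 1 → K2C2O4·H2O

K2C2O4·H2O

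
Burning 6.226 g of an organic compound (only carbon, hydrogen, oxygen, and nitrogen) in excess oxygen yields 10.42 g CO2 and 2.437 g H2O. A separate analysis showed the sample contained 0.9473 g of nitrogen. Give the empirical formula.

C7H8N2O4

mol C = 10.42 / 44.01 = 0.2368; mass C = 0.2368 × 12.01 = 2.844 g
mol H = 2 × (2.437 / 18.02) = 0.2705; mass H = 0.2705 × 1.008 = 0.2726 g
mol N = 0.9473 / 14.01 = 0.06762
mass O = 6.226 − (4.063) = 2.163 g → mol O = 0.1352
Divide by the smallest (0.06762 mol N): C 3.502, H 4.000, N 1.000, O 1.999
Scaling by 2: C 7.00, H 8.00, N 2.00, O 4.00 → C7H8N2O4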